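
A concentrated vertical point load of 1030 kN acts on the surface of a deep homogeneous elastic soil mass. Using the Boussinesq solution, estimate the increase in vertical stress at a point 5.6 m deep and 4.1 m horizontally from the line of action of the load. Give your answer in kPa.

Δσ_z ≈ 5.36 kPa

Boussinesq vertical stress below a point load on an elastic half-space:
Δσ_z = 3P/(2πz²) · [1 + (r/z)²]^(−5/2)
r/z = 4.1/5.6 = 0.73214; [1+(r/z)²]^(−5/2) = 0.34198.
Δσ_z = 3×1030/(2π×5.6²) × 0.34198 = 15.682 × 0.34198 = 5.363 kPa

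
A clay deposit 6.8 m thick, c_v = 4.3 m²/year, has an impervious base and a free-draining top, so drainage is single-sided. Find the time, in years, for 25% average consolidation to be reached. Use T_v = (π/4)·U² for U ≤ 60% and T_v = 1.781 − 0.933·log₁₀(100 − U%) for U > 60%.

Drainage path length: H_d = H = 6.8 m (single drainage).
U ≤ 60%: T_v = (π/4)·U² = (π/4)×0.25² = 0.049087.
t = T_v·H_d²/c_v = 0.049087×6.8²/4.3 = 0.5279 years.

t ≈ 0.528 years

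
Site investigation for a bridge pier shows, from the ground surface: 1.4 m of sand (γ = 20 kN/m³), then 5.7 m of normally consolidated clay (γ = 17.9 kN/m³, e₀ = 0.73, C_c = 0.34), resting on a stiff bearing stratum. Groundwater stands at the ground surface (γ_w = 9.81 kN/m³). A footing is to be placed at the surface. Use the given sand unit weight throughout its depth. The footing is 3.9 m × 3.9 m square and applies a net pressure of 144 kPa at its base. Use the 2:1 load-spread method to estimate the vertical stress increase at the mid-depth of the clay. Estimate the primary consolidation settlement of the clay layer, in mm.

Mid-depth of clay below the ground surface: z = 1.4 + 5.7/2 = 4.25 m.
Total vertical stress at mid-clay: σ_v = 20×1.4 + 17.9×2.85 = 79.015 kPa.
Pore pressure: u = 9.81×(4.25 − 0) = 41.693 kPa.
Initial effective stress: σ'_0 = σ_v − u = 79.015 − 41.693 = 37.322 kPa.
Stress increase at mid-clay by the 2:1 spreading method:
Δσ = qBL/((B+z)(L+z)) = 144×3.9×3.9/((3.9+4.25)(3.9+4.25)) = 32.974 kPa
Final effective stress: σ'_f = σ'_0 + Δσ = 37.322 + 32.974 = 70.296 kPa.
Normally consolidated clay, so the full stress increment lies on the virgin compression line:
S_c = C_c·H/(1+e₀)·log₁₀(σ'_f/σ'_0) = 0.34×5.7/(1+0.73)×log₁₀(70.296/37.322)
    = 1.1202 × 0.27497 = 0.308 m

S_c ≈ 308 mm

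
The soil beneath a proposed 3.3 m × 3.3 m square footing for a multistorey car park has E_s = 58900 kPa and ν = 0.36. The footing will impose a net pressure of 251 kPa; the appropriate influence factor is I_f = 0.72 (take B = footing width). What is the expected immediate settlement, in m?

S_e ≈ 0.00881 m

Immediate (elastic) settlement: S_e = q·B·(1−ν²)/E_s · I_f.
S_e = 251 × 3.3 × (1 − 0.36²) / 58900 × 0.72
    = 251 × 3.3 × 0.8704 / 58900 × 0.72
    = 0.008813 m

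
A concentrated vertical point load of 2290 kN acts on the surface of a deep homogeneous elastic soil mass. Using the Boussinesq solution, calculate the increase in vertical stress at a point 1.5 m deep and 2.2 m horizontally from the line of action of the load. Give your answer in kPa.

Boussinesq vertical stress below a point load on an elastic half-space:
Δσ_z = 3P/(2πz²) · [1 + (r/z)²]^(−5/2)
r/z = 2.2/1.5 = 1.4667; [1+(r/z)²]^(−5/2) = 0.056734.
Δσ_z = 3×2290/(2π×1.5²) × 0.056734 = 485.95 × 0.056734 = 27.57 kPa

Δσ_z ≈ 27.6 kPa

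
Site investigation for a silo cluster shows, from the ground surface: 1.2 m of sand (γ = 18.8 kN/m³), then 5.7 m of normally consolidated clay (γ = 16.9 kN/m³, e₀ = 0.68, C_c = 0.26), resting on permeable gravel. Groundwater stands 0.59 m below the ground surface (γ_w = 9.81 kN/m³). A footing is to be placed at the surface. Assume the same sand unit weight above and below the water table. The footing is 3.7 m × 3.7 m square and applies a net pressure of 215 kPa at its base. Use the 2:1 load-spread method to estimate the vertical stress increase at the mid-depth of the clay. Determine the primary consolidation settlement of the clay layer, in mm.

S_c ≈ 324 mm

Mid-depth of clay below the ground surface: z = 1.2 + 5.7/2 = 4.05 m.
Total vertical stress at mid-clay: σ_v = 18.8×1.2 + 16.9×2.85 = 70.725 kPa.
Pore pressure: u = 9.81×(4.05 − 0.59) = 33.943 kPa.
Initial effective stress: σ'_0 = σ_v − u = 70.725 − 33.943 = 36.782 kPa.
Stress increase at mid-clay by the 2:1 spreading method:
Δσ = qBL/((B+z)(L+z)) = 215×3.7×3.7/((3.7+4.05)(3.7+4.05)) = 49.005 kPa
Final effective stress: σ'_f = σ'_0 + Δσ = 36.782 + 49.005 = 85.787 kPa.
Normally consolidated clay, so the full stress increment lies on the virgin compression line:
S_c = C_c·H/(1+e₀)·log₁₀(σ'_f/σ'_0) = 0.26×5.7/(1+0.68)×log₁₀(85.787/36.782)
    = 0.88214 × 0.36779 = 0.3244 m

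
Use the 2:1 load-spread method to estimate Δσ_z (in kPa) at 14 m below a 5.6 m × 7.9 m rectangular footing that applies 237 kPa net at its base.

By the 2:1 method the load spreads at 1 horizontal : 2 vertical, so at depth z the loaded area has grown by z in each plan dimension:
Δσ = qBL/((B+z)(L+z)) = 237×5.6×7.9/((5.6+14)(7.9+14)) = 24.427 kPa

Δσ_z ≈ 24.4 kPa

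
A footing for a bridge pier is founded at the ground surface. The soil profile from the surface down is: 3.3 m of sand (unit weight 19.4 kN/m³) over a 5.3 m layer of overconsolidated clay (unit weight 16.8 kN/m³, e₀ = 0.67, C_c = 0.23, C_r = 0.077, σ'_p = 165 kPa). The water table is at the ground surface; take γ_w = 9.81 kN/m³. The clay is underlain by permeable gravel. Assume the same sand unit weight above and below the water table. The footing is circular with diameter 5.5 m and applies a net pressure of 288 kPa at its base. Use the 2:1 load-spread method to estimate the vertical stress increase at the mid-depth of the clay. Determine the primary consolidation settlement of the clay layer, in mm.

Mid-depth of clay below the ground surface: z = 3.3 + 5.3/2 = 5.95 m.
Total vertical stress at mid-clay: σ_v = 19.4×3.3 + 16.8×2.65 = 108.54 kPa.
Pore pressure: u = 9.81×(5.95 − 0) = 58.37 kPa.
Initial effective stress: σ'_0 = σ_v − u = 108.54 − 58.37 = 50.17 kPa.
Stress increase at mid-clay by the 2:1 spreading method:
Δσ ≈ qD²/(D+z)² = 288×5.5²/(5.5+5.95)² = 66.452 kPa
Final effective stress: σ'_f = 50.17 + 66.452 = 116.62 kPa.
σ'_f = 116.62 ≤ σ'_p = 165 kPa, so the clay remains overconsolidated and only the recompression index applies:
S_c = C_r·H/(1+e₀)·log₁₀(σ'_f/σ'_0) = 0.077×5.3/1.67×log₁₀(116.62/50.17)
    = 0.24437 × 0.36633 = 0.08952 m

S_c ≈ 89.5 mm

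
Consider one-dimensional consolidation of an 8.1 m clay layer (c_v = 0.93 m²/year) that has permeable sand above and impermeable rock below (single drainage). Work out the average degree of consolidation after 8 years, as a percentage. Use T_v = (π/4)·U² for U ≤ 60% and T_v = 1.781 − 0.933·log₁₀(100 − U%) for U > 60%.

Drainage path length: H_d = H = 8.1 m (single drainage).
T_v = c_v·t/H_d² = 0.93×8/8.1² = 0.1134.
T_v = 0.1134 corresponds to the U ≤ 60% branch:
U = √(4T_v/π) = 0.38

U ≈ 38 %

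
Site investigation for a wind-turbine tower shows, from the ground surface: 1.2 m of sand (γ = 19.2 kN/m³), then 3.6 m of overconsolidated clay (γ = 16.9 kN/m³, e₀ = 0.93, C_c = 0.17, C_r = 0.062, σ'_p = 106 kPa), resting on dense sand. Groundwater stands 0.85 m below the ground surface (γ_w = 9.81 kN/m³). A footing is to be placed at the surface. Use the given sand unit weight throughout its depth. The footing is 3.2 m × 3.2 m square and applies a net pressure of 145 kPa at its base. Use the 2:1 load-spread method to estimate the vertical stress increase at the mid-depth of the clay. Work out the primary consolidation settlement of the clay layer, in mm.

S_c ≈ 39.4 mm

Mid-depth of clay below the ground surface: z = 1.2 + 3.6/2 = 3 m.
Total vertical stress at mid-clay: σ_v = 19.2×1.2 + 16.9×1.8 = 53.46 kPa.
Pore pressure: u = 9.81×(3 − 0.85) = 21.091 kPa.
Initial effective stress: σ'_0 = σ_v − u = 53.46 − 21.091 = 32.369 kPa.
Stress increase at mid-clay by the 2:1 spreading method:
Δσ = qBL/((B+z)(L+z)) = 145×3.2×3.2/((3.2+3)(3.2+3)) = 38.626 kPa
Final effective stress: σ'_f = 32.369 + 38.626 = 70.995 kPa.
σ'_f = 70.995 ≤ σ'_p = 106 kPa, so the clay remains overconsolidated and only the recompression index applies:
S_c = C_r·H/(1+e₀)·log₁₀(σ'_f/σ'_0) = 0.062×3.6/1.93×log₁₀(70.995/32.369)
    = 0.11565 × 0.3411 = 0.03945 m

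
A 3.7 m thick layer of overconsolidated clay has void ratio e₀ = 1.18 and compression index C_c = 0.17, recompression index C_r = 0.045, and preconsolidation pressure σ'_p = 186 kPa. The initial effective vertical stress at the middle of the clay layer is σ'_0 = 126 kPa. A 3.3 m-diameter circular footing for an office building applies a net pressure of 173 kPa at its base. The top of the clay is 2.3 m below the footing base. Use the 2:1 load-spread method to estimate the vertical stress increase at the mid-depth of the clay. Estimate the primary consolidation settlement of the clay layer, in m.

S_c ≈ 0.00791 m

Mid-depth of clay below the footing base: z = 2.3 + 3.7/2 = 4.15 m.
Stress increase at mid-clay by the 2:1 spreading method:
Δσ ≈ qD²/(D+z)² = 173×3.3²/(3.3+4.15)² = 33.944 kPa
Final effective stress: σ'_f = 126 + 33.944 = 159.94 kPa.
σ'_f = 159.94 ≤ σ'_p = 186 kPa, so the clay remains overconsolidated and only the recompression index applies:
S_c = C_r·H/(1+e₀)·log₁₀(σ'_f/σ'_0) = 0.045×3.7/2.18×log₁₀(159.94/126)
    = 0.076374 × 0.10359 = 0.007912 m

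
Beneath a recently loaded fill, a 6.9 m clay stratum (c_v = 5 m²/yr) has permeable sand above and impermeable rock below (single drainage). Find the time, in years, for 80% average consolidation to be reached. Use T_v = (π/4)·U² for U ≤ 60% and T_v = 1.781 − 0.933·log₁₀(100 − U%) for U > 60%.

Drainage path length: H_d = H = 6.9 m (single drainage).
U > 60%: T_v = 1.781 − 0.933·log₁₀(100 − 80) = 0.56714.
t = T_v·H_d²/c_v = 0.56714×6.9²/5 = 5.4 years.

t ≈ 5.4 years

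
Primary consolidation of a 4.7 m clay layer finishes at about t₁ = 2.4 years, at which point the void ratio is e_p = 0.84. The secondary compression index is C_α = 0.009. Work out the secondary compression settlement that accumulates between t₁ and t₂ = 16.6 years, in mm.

S_s ≈ 19.3 mm

Secondary compression: S_s = C_α·H/(1+e_p)·log₁₀(t₂/t₁)
S_s = 0.009×4.7/(1+0.84)×log₁₀(16.6/2.4)
    = 0.02299 × 0.8399 = 0.01931 m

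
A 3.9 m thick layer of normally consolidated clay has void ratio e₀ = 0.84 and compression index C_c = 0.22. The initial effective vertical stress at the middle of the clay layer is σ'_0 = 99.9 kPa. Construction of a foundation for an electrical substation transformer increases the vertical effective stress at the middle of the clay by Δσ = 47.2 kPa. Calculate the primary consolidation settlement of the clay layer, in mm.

Final effective stress: σ'_f = σ'_0 + Δσ = 99.9 + 47.2 = 147.1 kPa.
Normally consolidated clay, so the full stress increment lies on the virgin compression line:
S_c = C_c·H/(1+e₀)·log₁₀(σ'_f/σ'_0) = 0.22×3.9/(1+0.84)×log₁₀(147.1/99.9)
    = 0.4663 × 0.16805 = 0.07836 m

S_c ≈ 78.4 mm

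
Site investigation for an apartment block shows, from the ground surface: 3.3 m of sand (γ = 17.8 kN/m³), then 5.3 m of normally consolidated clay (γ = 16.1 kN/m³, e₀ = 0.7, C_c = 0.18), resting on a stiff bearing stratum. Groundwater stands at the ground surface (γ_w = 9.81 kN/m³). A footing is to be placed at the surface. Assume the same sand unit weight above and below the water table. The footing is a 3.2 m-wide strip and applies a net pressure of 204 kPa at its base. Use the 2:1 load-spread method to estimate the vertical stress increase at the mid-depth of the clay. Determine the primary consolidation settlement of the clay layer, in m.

Mid-depth of clay below the ground surface: z = 3.3 + 5.3/2 = 5.95 m.
Total vertical stress at mid-clay: σ_v = 17.8×3.3 + 16.1×2.65 = 101.41 kPa.
Pore pressure: u = 9.81×(5.95 − 0) = 58.37 kPa.
Initial effective stress: σ'_0 = σ_v − u = 101.41 − 58.37 = 43.04 kPa.
Stress increase at mid-clay by the 2:1 spreading method:
Δσ = qB/(B+z) = 204×3.2/(3.2+5.95) = 71.344 kPa
Final effective stress: σ'_f = σ'_0 + Δσ = 43.04 + 71.344 = 114.38 kPa.
Normally consolidated clay, so the full stress increment lies on the virgin compression line:
S_c = C_c·H/(1+e₀)·log₁₀(σ'_f/σ'_0) = 0.18×5.3/(1+0.7)×log₁₀(114.38/43.04)
    = 0.56118 × 0.42448 = 0.2382 m

S_c ≈ 0.238 m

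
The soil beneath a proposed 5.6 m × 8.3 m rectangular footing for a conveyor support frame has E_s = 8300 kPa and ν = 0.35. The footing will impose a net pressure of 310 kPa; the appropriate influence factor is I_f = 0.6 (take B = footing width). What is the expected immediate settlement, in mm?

Immediate (elastic) settlement: S_e = q·B·(1−ν²)/E_s · I_f.
S_e = 310 × 5.6 × (1 − 0.35²) / 8300 × 0.6
    = 310 × 5.6 × 0.8775 / 8300 × 0.6
    = 0.1101 m = 110.1 mm

S_e ≈ 110 mm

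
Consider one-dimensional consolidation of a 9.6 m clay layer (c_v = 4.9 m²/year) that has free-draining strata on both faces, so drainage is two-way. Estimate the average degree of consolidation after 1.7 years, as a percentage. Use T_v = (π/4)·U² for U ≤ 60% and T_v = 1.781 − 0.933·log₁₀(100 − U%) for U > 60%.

Drainage path length: H_d = H/2 = 4.8 m (double drainage).
T_v = c_v·t/H_d² = 4.9×1.7/4.8² = 0.36155.
T_v = 0.36155 corresponds to the U > 60% branch:
U = 1 − 10^((1.781 − T_v)/0.933)/100 = 0.6678

U ≈ 66.8 %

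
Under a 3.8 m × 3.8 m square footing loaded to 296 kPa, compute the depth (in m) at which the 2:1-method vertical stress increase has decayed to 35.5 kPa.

2:1 spreading — at depth z the loaded area has grown by z in each plan dimension:
qB²/(B+z)² = Δσ_z ⇒ z = B(√(q/Δσ_z) − 1) = 3.8×(√(296/35.5) − 1) = 7.173 m

z ≈ 7.17 m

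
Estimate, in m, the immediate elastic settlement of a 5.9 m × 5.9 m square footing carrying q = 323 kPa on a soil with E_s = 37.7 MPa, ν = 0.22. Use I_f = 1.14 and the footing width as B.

Immediate (elastic) settlement: S_e = q·B·(1−ν²)/E_s · I_f.
E_s = 37.7 MPa = 37700 kPa.
S_e = 323 × 5.9 × (1 − 0.22²) / 37700 × 1.14
    = 323 × 5.9 × 0.9516 / 37700 × 1.14
    = 0.05484 m

S_e ≈ 0.0548 m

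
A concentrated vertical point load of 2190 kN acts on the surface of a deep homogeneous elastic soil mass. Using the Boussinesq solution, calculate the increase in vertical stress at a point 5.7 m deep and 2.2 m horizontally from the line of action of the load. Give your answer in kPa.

Boussinesq vertical stress below a point load on an elastic half-space:
Δσ_z = 3P/(2πz²) · [1 + (r/z)²]^(−5/2)
r/z = 2.2/5.7 = 0.38596; [1+(r/z)²]^(−5/2) = 0.70669.
Δσ_z = 3×2190/(2π×5.7²) × 0.70669 = 32.184 × 0.70669 = 22.74 kPa

Δσ_z ≈ 22.7 kPa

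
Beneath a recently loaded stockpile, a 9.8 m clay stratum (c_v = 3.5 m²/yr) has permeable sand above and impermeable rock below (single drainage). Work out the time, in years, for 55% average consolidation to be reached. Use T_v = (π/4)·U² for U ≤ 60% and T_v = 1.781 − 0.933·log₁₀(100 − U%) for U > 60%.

Drainage path length: H_d = H = 9.8 m (single drainage).
U ≤ 60%: T_v = (π/4)·U² = (π/4)×0.55² = 0.23758.
t = T_v·H_d²/c_v = 0.23758×9.8²/3.5 = 6.519 years.

t ≈ 6.52 years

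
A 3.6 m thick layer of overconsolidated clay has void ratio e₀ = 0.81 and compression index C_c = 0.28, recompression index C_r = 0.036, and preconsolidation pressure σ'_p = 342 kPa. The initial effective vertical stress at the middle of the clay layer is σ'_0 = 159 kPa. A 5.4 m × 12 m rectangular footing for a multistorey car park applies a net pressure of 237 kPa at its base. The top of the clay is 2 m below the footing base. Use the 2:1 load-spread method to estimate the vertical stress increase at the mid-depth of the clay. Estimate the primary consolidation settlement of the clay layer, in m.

S_c ≈ 0.0158 m

Mid-depth of clay below the footing base: z = 2 + 3.6/2 = 3.8 m.
Stress increase at mid-clay by the 2:1 spreading method:
Δσ = qBL/((B+z)(L+z)) = 237×5.4×12/((5.4+3.8)(12+3.8)) = 105.65 kPa
Final effective stress: σ'_f = 159 + 105.65 = 264.65 kPa.
σ'_f = 264.65 ≤ σ'_p = 342 kPa, so the clay remains overconsolidated and only the recompression index applies:
S_c = C_r·H/(1+e₀)·log₁₀(σ'_f/σ'_0) = 0.036×3.6/1.81×log₁₀(264.65/159)
    = 0.071604 × 0.22127 = 0.01584 m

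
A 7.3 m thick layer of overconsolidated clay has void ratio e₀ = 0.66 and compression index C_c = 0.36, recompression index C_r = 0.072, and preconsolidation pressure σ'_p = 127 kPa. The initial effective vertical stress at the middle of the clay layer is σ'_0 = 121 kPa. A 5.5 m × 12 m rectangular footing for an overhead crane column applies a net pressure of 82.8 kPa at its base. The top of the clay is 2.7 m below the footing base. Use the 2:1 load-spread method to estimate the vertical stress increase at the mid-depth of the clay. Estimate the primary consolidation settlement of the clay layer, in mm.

Mid-depth of clay below the footing base: z = 2.7 + 7.3/2 = 6.35 m.
Stress increase at mid-clay by the 2:1 spreading method:
Δσ = qBL/((B+z)(L+z)) = 82.8×5.5×12/((5.5+6.35)(12+6.35)) = 25.132 kPa
Final effective stress: σ'_f = 121 + 25.132 = 146.13 kPa.
σ'_f = 146.13 > σ'_p = 127 kPa, so the stress path crosses the preconsolidation pressure — recompression up to σ'_p, then virgin compression beyond:
S_c = H/(1+e₀)·[C_r·log₁₀(σ'_p/σ'_0) + C_c·log₁₀(σ'_f/σ'_p)]
    = 7.3/1.66 × [0.072×log₁₀(127/121) + 0.36×log₁₀(146.13/127)]
    = 4.3976 × [0.0015133 + 0.021937] = 0.1031 m

S_c ≈ 103 mm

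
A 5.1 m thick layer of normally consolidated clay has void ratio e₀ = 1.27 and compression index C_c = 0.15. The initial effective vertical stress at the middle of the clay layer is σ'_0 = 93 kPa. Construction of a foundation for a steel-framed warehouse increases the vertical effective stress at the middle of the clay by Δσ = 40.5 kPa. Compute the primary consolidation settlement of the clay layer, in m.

Final effective stress: σ'_f = σ'_0 + Δσ = 93 + 40.5 = 133.5 kPa.
Normally consolidated clay, so the full stress increment lies on the virgin compression line:
S_c = C_c·H/(1+e₀)·log₁₀(σ'_f/σ'_0) = 0.15×5.1/(1+1.27)×log₁₀(133.5/93)
    = 0.337 × 0.157 = 0.05291 m

S_c ≈ 0.0529 m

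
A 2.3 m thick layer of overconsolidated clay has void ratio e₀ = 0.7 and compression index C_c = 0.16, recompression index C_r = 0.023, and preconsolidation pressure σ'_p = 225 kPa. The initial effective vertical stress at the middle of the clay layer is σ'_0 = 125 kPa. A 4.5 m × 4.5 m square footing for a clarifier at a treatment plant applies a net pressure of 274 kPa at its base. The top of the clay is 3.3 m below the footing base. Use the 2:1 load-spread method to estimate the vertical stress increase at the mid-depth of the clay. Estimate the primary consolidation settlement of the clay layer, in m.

S_c ≈ 0.00596 m

Mid-depth of clay below the footing base: z = 3.3 + 2.3/2 = 4.45 m.
Stress increase at mid-clay by the 2:1 spreading method:
Δσ = qBL/((B+z)(L+z)) = 274×4.5×4.5/((4.5+4.45)(4.5+4.45)) = 69.268 kPa
Final effective stress: σ'_f = 125 + 69.268 = 194.27 kPa.
σ'_f = 194.27 ≤ σ'_p = 225 kPa, so the clay remains overconsolidated and only the recompression index applies:
S_c = C_r·H/(1+e₀)·log₁₀(σ'_f/σ'_0) = 0.023×2.3/1.7×log₁₀(194.27/125)
    = 0.031117 × 0.1915 = 0.005959 m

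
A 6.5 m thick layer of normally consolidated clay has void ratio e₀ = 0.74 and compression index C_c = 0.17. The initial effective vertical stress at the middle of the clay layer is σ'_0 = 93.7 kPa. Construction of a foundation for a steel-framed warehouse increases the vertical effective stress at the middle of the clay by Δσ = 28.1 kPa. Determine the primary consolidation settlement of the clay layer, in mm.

S_c ≈ 72.3 mm

Final effective stress: σ'_f = σ'_0 + Δσ = 93.7 + 28.1 = 121.8 kPa.
Normally consolidated clay, so the full stress increment lies on the virgin compression line:
S_c = C_c·H/(1+e₀)·log₁₀(σ'_f/σ'_0) = 0.17×6.5/(1+0.74)×log₁₀(121.8/93.7)
    = 0.63506 × 0.11391 = 0.07234 m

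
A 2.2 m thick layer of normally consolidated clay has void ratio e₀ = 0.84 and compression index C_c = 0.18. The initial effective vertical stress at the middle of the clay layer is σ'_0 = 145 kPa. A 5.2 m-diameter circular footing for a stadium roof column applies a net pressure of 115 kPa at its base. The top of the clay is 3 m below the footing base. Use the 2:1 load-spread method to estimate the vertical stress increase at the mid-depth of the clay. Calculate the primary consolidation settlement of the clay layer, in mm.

S_c ≈ 20.7 mm

Mid-depth of clay below the footing base: z = 3 + 2.2/2 = 4.1 m.
Stress increase at mid-clay by the 2:1 spreading method:
Δσ ≈ qD²/(D+z)² = 115×5.2²/(5.2+4.1)² = 35.953 kPa
Final effective stress: σ'_f = σ'_0 + Δσ = 145 + 35.953 = 180.95 kPa.
Normally consolidated clay, so the full stress increment lies on the virgin compression line:
S_c = C_c·H/(1+e₀)·log₁₀(σ'_f/σ'_0) = 0.18×2.2/(1+0.84)×log₁₀(180.95/145)
    = 0.21522 × 0.096191 = 0.0207 m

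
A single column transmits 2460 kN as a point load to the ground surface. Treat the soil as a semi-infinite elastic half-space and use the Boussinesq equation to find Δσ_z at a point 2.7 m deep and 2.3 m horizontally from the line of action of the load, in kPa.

Boussinesq vertical stress below a point load on an elastic half-space:
Δσ_z = 3P/(2πz²) · [1 + (r/z)²]^(−5/2)
r/z = 2.3/2.7 = 0.85185; [1+(r/z)²]^(−5/2) = 0.25563.
Δσ_z = 3×2460/(2π×2.7²) × 0.25563 = 161.12 × 0.25563 = 41.19 kPa

Δσ_z ≈ 41.2 kPa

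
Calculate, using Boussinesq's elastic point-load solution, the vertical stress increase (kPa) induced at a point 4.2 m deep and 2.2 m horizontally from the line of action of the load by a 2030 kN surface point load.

Boussinesq vertical stress below a point load on an elastic half-space:
Δσ_z = 3P/(2πz²) · [1 + (r/z)²]^(−5/2)
r/z = 2.2/4.2 = 0.52381; [1+(r/z)²]^(−5/2) = 0.54545.
Δσ_z = 3×2030/(2π×4.2²) × 0.54545 = 54.946 × 0.54545 = 29.97 kPa

Δσ_z ≈ 30 kPa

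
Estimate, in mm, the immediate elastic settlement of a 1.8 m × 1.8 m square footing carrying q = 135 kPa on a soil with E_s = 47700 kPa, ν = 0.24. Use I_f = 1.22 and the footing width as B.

S_e ≈ 5.86 mm

Immediate (elastic) settlement: S_e = q·B·(1−ν²)/E_s · I_f.
S_e = 135 × 1.8 × (1 − 0.24²) / 47700 × 1.22
    = 135 × 1.8 × 0.9424 / 47700 × 1.22
    = 0.005857 m = 5.857 mm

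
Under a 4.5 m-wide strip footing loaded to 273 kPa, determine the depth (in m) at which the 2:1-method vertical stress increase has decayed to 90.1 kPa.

z ≈ 9.13 m

2:1 spreading — at depth z the loaded area has grown by z in each plan dimension:
qB/(B+z) = Δσ_z ⇒ z = qB/Δσ_z − B = 273×4.5/90.1 − 4.5 = 9.135 m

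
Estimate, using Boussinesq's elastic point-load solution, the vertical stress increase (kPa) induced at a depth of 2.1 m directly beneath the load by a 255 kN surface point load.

Δσ_z ≈ 27.6 kPa

Boussinesq vertical stress below a point load on an elastic half-space:
Δσ_z = 3P/(2πz²) · [1 + (r/z)²]^(−5/2)
r/z = 0/2.1 = 0; [1+(r/z)²]^(−5/2) = 1.
Δσ_z = 3×255/(2π×2.1²) × 1 = 27.609 × 1 = 27.61 kPa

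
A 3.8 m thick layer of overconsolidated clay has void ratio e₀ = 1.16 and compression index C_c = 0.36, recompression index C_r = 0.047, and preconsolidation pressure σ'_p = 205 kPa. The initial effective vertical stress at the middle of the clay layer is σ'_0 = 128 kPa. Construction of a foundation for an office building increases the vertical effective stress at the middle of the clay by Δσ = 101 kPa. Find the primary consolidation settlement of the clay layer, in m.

S_c ≈ 0.0474 m

Final effective stress: σ'_f = 128 + 101 = 229 kPa.
σ'_f = 229 > σ'_p = 205 kPa, so the stress path crosses the preconsolidation pressure — recompression up to σ'_p, then virgin compression beyond:
S_c = H/(1+e₀)·[C_r·log₁₀(σ'_p/σ'_0) + C_c·log₁₀(σ'_f/σ'_p)]
    = 3.8/2.16 × [0.047×log₁₀(205/128) + 0.36×log₁₀(229/205)]
    = 1.7593 × [0.0096136 + 0.017309] = 0.04736 m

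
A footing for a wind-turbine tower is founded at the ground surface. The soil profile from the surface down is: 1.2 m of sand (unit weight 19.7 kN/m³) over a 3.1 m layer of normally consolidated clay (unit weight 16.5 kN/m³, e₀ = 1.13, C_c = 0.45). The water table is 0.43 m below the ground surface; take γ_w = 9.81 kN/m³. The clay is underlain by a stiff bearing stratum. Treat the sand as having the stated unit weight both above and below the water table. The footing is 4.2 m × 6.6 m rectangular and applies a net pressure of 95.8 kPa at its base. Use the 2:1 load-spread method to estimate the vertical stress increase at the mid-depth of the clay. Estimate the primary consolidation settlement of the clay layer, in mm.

Mid-depth of clay below the ground surface: z = 1.2 + 3.1/2 = 2.75 m.
Total vertical stress at mid-clay: σ_v = 19.7×1.2 + 16.5×1.55 = 49.215 kPa.
Pore pressure: u = 9.81×(2.75 − 0.43) = 22.759 kPa.
Initial effective stress: σ'_0 = σ_v − u = 49.215 − 22.759 = 26.456 kPa.
Stress increase at mid-clay by the 2:1 spreading method:
Δσ = qBL/((B+z)(L+z)) = 95.8×4.2×6.6/((4.2+2.75)(6.6+2.75)) = 40.866 kPa
Final effective stress: σ'_f = σ'_0 + Δσ = 26.456 + 40.866 = 67.322 kPa.
Normally consolidated clay, so the full stress increment lies on the virgin compression line:
S_c = C_c·H/(1+e₀)·log₁₀(σ'_f/σ'_0) = 0.45×3.1/(1+1.13)×log₁₀(67.322/26.456)
    = 0.65493 × 0.40563 = 0.2657 m

S_c ≈ 266 mm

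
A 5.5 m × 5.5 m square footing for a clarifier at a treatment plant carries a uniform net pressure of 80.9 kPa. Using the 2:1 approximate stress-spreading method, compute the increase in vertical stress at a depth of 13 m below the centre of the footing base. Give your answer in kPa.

By the 2:1 method the load spreads at 1 horizontal : 2 vertical, so at depth z the loaded area has grown by z in each plan dimension:
Δσ = qBL/((B+z)(L+z)) = 80.9×5.5×5.5/((5.5+13)(5.5+13)) = 7.1504 kPa

Δσ_z ≈ 7.15 kPa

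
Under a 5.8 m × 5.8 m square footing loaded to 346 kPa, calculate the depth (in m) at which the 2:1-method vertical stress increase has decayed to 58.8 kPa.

2:1 spreading — at depth z the loaded area has grown by z in each plan dimension:
qB²/(B+z)² = Δσ_z ⇒ z = B(√(q/Δσ_z) − 1) = 5.8×(√(346/58.8) − 1) = 8.269 m

z ≈ 8.27 m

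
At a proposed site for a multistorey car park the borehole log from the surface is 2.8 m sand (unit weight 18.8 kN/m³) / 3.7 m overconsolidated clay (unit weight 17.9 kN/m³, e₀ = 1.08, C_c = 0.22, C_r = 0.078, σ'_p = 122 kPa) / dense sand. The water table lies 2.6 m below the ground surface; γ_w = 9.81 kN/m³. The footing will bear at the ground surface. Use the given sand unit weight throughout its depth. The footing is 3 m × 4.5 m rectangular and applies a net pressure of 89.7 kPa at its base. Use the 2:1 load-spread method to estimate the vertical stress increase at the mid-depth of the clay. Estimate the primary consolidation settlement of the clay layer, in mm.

S_c ≈ 14.1 mm

Mid-depth of clay below the ground surface: z = 2.8 + 3.7/2 = 4.65 m.
Total vertical stress at mid-clay: σ_v = 18.8×2.8 + 17.9×1.85 = 85.755 kPa.
Pore pressure: u = 9.81×(4.65 − 2.6) = 20.11 kPa.
Initial effective stress: σ'_0 = σ_v − u = 85.755 − 20.11 = 65.645 kPa.
Stress increase at mid-clay by the 2:1 spreading method:
Δσ = qBL/((B+z)(L+z)) = 89.7×3×4.5/((3+4.65)(4.5+4.65)) = 17.3 kPa
Final effective stress: σ'_f = 65.645 + 17.3 = 82.945 kPa.
σ'_f = 82.945 ≤ σ'_p = 122 kPa, so the clay remains overconsolidated and only the recompression index applies:
S_c = C_r·H/(1+e₀)·log₁₀(σ'_f/σ'_0) = 0.078×3.7/2.08×log₁₀(82.945/65.645)
    = 0.13875 × 0.10159 = 0.0141 m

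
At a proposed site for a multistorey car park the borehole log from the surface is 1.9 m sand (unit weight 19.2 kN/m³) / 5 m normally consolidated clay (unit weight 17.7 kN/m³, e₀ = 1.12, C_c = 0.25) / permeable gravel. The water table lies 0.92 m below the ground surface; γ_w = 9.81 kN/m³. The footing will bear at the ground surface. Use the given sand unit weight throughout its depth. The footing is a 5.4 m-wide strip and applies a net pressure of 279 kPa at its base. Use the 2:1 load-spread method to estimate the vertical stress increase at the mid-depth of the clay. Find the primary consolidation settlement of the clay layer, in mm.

S_c ≈ 373 mm

Mid-depth of clay below the ground surface: z = 1.9 + 5/2 = 4.4 m.
Total vertical stress at mid-clay: σ_v = 19.2×1.9 + 17.7×2.5 = 80.73 kPa.
Pore pressure: u = 9.81×(4.4 − 0.92) = 34.139 kPa.
Initial effective stress: σ'_0 = σ_v − u = 80.73 − 34.139 = 46.591 kPa.
Stress increase at mid-clay by the 2:1 spreading method:
Δσ = qB/(B+z) = 279×5.4/(5.4+4.4) = 153.73 kPa
Final effective stress: σ'_f = σ'_0 + Δσ = 46.591 + 153.73 = 200.32 kPa.
Normally consolidated clay, so the full stress increment lies on the virgin compression line:
S_c = C_c·H/(1+e₀)·log₁₀(σ'_f/σ'_0) = 0.25×5/(1+1.12)×log₁₀(200.32/46.591)
    = 0.58962 × 0.63342 = 0.3735 m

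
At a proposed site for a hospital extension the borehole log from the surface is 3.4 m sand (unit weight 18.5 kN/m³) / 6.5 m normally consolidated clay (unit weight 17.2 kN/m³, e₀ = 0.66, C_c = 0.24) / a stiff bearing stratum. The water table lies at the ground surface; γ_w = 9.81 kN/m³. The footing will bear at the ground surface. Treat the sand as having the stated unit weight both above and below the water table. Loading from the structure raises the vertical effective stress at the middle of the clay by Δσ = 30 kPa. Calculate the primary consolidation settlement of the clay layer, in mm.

S_c ≈ 182 mm

Mid-depth of clay below the ground surface: z = 3.4 + 6.5/2 = 6.65 m.
Total vertical stress at mid-clay: σ_v = 18.5×3.4 + 17.2×3.25 = 118.8 kPa.
Pore pressure: u = 9.81×(6.65 − 0) = 65.237 kPa.
Initial effective stress: σ'_0 = σ_v − u = 118.8 − 65.237 = 53.563 kPa.
Final effective stress: σ'_f = σ'_0 + Δσ = 53.563 + 30 = 83.563 kPa.
Normally consolidated clay, so the full stress increment lies on the virgin compression line:
S_c = C_c·H/(1+e₀)·log₁₀(σ'_f/σ'_0) = 0.24×6.5/(1+0.66)×log₁₀(83.563/53.563)
    = 0.93976 × 0.19315 = 0.1815 m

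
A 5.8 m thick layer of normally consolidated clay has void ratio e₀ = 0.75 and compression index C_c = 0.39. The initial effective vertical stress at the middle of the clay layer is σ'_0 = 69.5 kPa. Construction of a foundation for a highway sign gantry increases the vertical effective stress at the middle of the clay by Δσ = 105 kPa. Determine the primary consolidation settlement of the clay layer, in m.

Final effective stress: σ'_f = σ'_0 + Δσ = 69.5 + 105 = 174.5 kPa.
Normally consolidated clay, so the full stress increment lies on the virgin compression line:
S_c = C_c·H/(1+e₀)·log₁₀(σ'_f/σ'_0) = 0.39×5.8/(1+0.75)×log₁₀(174.5/69.5)
    = 1.2926 × 0.39981 = 0.5168 m

S_c ≈ 0.517 m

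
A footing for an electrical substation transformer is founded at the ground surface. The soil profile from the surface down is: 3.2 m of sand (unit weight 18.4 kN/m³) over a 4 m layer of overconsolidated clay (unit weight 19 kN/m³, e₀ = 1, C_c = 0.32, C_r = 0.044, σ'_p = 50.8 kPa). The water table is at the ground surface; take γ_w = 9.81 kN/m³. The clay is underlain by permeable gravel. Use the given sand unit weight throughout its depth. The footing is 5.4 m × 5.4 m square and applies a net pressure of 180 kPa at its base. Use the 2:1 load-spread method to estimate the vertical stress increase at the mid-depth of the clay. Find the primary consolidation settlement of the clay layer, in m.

Mid-depth of clay below the ground surface: z = 3.2 + 4/2 = 5.2 m.
Total vertical stress at mid-clay: σ_v = 18.4×3.2 + 19×2 = 96.88 kPa.
Pore pressure: u = 9.81×(5.2 − 0) = 51.012 kPa.
Initial effective stress: σ'_0 = σ_v − u = 96.88 − 51.012 = 45.868 kPa.
Stress increase at mid-clay by the 2:1 spreading method:
Δσ = qBL/((B+z)(L+z)) = 180×5.4×5.4/((5.4+5.2)(5.4+5.2)) = 46.714 kPa
Final effective stress: σ'_f = 45.868 + 46.714 = 92.582 kPa.
σ'_f = 92.582 > σ'_p = 50.8 kPa, so the stress path crosses the preconsolidation pressure — recompression up to σ'_p, then virgin compression beyond:
S_c = H/(1+e₀)·[C_r·log₁₀(σ'_p/σ'_0) + C_c·log₁₀(σ'_f/σ'_p)]
    = 4/2 × [0.044×log₁₀(50.8/45.868) + 0.32×log₁₀(92.582/50.8)]
    = 2 × [0.0019516 + 0.083412] = 0.1707 m

S_c ≈ 0.171 m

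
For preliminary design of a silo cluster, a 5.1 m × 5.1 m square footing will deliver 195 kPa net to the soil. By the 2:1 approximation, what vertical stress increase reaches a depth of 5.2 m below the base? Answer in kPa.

Δσ_z ≈ 47.8 kPa

By the 2:1 method the load spreads at 1 horizontal : 2 vertical, so at depth z the loaded area has grown by z in each plan dimension:
Δσ = qBL/((B+z)(L+z)) = 195×5.1×5.1/((5.1+5.2)(5.1+5.2)) = 47.808 kPa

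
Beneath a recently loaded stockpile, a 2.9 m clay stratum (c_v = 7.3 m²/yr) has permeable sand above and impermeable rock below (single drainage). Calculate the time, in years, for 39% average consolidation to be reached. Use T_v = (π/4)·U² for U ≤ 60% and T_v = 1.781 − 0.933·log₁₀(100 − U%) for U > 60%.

t ≈ 0.138 years

Drainage path length: H_d = H = 2.9 m (single drainage).
U ≤ 60%: T_v = (π/4)·U² = (π/4)×0.39² = 0.11946.
t = T_v·H_d²/c_v = 0.11946×2.9²/7.3 = 0.1376 years.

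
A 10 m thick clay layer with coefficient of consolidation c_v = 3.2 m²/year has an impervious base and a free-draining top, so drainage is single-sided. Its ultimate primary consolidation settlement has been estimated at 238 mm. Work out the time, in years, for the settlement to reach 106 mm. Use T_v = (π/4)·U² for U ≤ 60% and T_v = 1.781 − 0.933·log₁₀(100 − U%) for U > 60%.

t ≈ 4.87 years

Drainage path length: H_d = H = 10 m (single drainage).
U = S(t)/S_ult = 106/238 = 0.4454.
U ≤ 60%: T_v = (π/4)·U² = (π/4)×0.44538² = 0.15579.
t = T_v·H_d²/c_v = 0.15579×10²/3.2 = 4.868 years.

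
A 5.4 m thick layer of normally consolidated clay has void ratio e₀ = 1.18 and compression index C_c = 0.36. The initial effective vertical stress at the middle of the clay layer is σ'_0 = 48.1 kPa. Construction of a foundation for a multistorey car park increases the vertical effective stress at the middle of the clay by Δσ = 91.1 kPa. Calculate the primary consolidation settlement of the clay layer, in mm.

Final effective stress: σ'_f = σ'_0 + Δσ = 48.1 + 91.1 = 139.2 kPa.
Normally consolidated clay, so the full stress increment lies on the virgin compression line:
S_c = C_c·H/(1+e₀)·log₁₀(σ'_f/σ'_0) = 0.36×5.4/(1+1.18)×log₁₀(139.2/48.1)
    = 0.89174 × 0.46149 = 0.4115 m

S_c ≈ 412 mm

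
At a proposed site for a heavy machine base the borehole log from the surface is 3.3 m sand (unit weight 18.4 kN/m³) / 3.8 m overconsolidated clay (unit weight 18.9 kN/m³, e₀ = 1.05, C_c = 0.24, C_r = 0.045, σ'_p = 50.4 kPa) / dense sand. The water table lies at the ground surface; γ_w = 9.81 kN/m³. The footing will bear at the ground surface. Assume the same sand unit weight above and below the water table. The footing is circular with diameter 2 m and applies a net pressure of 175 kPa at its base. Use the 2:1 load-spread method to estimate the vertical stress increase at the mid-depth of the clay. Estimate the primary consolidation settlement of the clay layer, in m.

Mid-depth of clay below the ground surface: z = 3.3 + 3.8/2 = 5.2 m.
Total vertical stress at mid-clay: σ_v = 18.4×3.3 + 18.9×1.9 = 96.63 kPa.
Pore pressure: u = 9.81×(5.2 − 0) = 51.012 kPa.
Initial effective stress: σ'_0 = σ_v − u = 96.63 − 51.012 = 45.618 kPa.
Stress increase at mid-clay by the 2:1 spreading method:
Δσ ≈ qD²/(D+z)² = 175×2²/(2+5.2)² = 13.503 kPa
Final effective stress: σ'_f = 45.618 + 13.503 = 59.121 kPa.
σ'_f = 59.121 > σ'_p = 50.4 kPa, so the stress path crosses the preconsolidation pressure — recompression up to σ'_p, then virgin compression beyond:
S_c = H/(1+e₀)·[C_r·log₁₀(σ'_p/σ'_0) + C_c·log₁₀(σ'_f/σ'_p)]
    = 3.8/2.05 × [0.045×log₁₀(50.4/45.618) + 0.24×log₁₀(59.121/50.4)]
    = 1.8537 × [0.0019482 + 0.016635] = 0.03445 m

S_c ≈ 0.0344 m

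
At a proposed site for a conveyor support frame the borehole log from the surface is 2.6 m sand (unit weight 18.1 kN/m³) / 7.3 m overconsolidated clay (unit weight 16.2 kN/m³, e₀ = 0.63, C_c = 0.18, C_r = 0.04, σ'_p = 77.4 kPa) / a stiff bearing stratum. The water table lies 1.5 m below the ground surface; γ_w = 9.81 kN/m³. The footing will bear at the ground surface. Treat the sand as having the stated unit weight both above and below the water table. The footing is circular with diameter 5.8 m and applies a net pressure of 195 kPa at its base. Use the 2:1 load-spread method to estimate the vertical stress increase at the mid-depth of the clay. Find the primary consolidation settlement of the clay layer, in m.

Mid-depth of clay below the ground surface: z = 2.6 + 7.3/2 = 6.25 m.
Total vertical stress at mid-clay: σ_v = 18.1×2.6 + 16.2×3.65 = 106.19 kPa.
Pore pressure: u = 9.81×(6.25 − 1.5) = 46.598 kPa.
Initial effective stress: σ'_0 = σ_v − u = 106.19 − 46.598 = 59.592 kPa.
Stress increase at mid-clay by the 2:1 spreading method:
Δσ ≈ qD²/(D+z)² = 195×5.8²/(5.8+6.25)² = 45.177 kPa
Final effective stress: σ'_f = 59.592 + 45.177 = 104.77 kPa.
σ'_f = 104.77 > σ'_p = 77.4 kPa, so the stress path crosses the preconsolidation pressure — recompression up to σ'_p, then virgin compression beyond:
S_c = H/(1+e₀)·[C_r·log₁₀(σ'_p/σ'_0) + C_c·log₁₀(σ'_f/σ'_p)]
    = 7.3/1.63 × [0.04×log₁₀(77.4/59.592) + 0.18×log₁₀(104.77/77.4)]
    = 4.4785 × [0.0045421 + 0.023669] = 0.1263 m

S_c ≈ 0.126 m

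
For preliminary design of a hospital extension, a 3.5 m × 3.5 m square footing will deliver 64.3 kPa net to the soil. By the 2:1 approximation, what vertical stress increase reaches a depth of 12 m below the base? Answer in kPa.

By the 2:1 method the load spreads at 1 horizontal : 2 vertical, so at depth z the loaded area has grown by z in each plan dimension:
Δσ = qBL/((B+z)(L+z)) = 64.3×3.5×3.5/((3.5+12)(3.5+12)) = 3.2786 kPa

Δσ_z ≈ 3.28 kPa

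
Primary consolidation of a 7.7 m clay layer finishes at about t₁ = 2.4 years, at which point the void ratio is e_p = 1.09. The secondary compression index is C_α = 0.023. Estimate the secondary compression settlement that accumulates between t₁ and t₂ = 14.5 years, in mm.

S_s ≈ 66.2 mm

Secondary compression: S_s = C_α·H/(1+e_p)·log₁₀(t₂/t₁)
S_s = 0.023×7.7/(1+1.09)×log₁₀(14.5/2.4)
    = 0.08474 × 0.7812 = 0.06619 m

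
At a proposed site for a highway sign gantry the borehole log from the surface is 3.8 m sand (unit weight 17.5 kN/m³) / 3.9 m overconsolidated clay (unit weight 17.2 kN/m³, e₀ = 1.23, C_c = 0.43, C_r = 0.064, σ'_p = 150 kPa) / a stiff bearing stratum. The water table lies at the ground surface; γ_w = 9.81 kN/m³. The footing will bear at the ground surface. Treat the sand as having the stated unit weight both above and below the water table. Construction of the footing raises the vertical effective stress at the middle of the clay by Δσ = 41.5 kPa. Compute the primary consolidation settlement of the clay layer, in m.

S_c ≈ 0.0325 m

Mid-depth of clay below the ground surface: z = 3.8 + 3.9/2 = 5.75 m.
Total vertical stress at mid-clay: σ_v = 17.5×3.8 + 17.2×1.95 = 100.04 kPa.
Pore pressure: u = 9.81×(5.75 − 0) = 56.408 kPa.
Initial effective stress: σ'_0 = σ_v − u = 100.04 − 56.408 = 43.632 kPa.
Final effective stress: σ'_f = 43.632 + 41.5 = 85.132 kPa.
σ'_f = 85.132 ≤ σ'_p = 150 kPa, so the clay remains overconsolidated and only the recompression index applies:
S_c = C_r·H/(1+e₀)·log₁₀(σ'_f/σ'_0) = 0.064×3.9/2.23×log₁₀(85.132/43.632)
    = 0.11193 × 0.29029 = 0.03249 m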